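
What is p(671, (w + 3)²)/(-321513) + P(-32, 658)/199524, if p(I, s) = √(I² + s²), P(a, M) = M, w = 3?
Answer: 329/99762 - √451537/321513 ≈ 0.0012078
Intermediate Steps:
p(671, (w + 3)²)/(-321513) + P(-32, 658)/199524 = √(671² + ((3 + 3)²)²)/(-321513) + 658/199524 = √(450241 + (6²)²)*(-1/321513) + 658*(1/199524) = √(450241 + 36²)*(-1/321513) + 329/99762 = √(450241 + 1296)*(-1/321513) + 329/99762 = √451537*(-1/321513) + 329/99762 = -√451537/321513 + 329/99762 = 329/99762 - √451537/321513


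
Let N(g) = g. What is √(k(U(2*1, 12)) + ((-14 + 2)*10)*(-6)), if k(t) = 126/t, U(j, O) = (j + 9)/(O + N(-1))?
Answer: 3*√94 ≈ 29.086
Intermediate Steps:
U(j, O) = (9 + j)/(-1 + O) (U(j, O) = (j + 9)/(O - 1) = (9 + j)/(-1 + O))
√(k(U(2*1, 12)) + ((-14 + 2)*10)*(-6)) = √(126/(((9 + 2*1)/(-1 + 12))) + ((-14 + 2)*10)*(-6)) = √(126/(((9 + 2)/11)) - 12*10*(-6)) = √(126/(((1/11)*11)) - 120*(-6)) = √(126/1 + 720) = √(126*1 + 720) = √(126 + 720) = √846 = 3*√94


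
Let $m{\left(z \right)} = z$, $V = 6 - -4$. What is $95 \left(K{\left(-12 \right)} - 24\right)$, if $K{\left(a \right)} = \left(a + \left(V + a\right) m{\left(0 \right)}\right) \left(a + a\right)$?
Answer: $25080$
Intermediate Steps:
$V = 10$ ($V = 6 + 4 = 10$)
$K{\left(a \right)} = 2 a^{2}$ ($K{\left(a \right)} = \left(a + \left(10 + a\right) 0\right) \left(a + a\right) = \left(a + 0\right) 2 a = a 2 a = 2 a^{2}$)
$95 \left(K{\left(-12 \right)} - 24\right) = 95 \left(2 \left(-12\right)^{2} - 24\right) = 95 \left(2 \cdot 144 - 24\right) = 95 \left(288 - 24\right) = 95 \cdot 264 = 25080$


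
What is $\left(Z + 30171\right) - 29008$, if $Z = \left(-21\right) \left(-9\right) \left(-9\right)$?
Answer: $-538$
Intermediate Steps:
$Z = -1701$ ($Z = 189 \left(-9\right) = -1701$)
$\left(Z + 30171\right) - 29008 = \left(-1701 + 30171\right) - 29008 = 28470 - 29008 = -538$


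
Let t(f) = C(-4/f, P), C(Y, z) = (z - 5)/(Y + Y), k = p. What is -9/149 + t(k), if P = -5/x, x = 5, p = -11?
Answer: -4953/596 ≈ -8.3104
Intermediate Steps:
k = -11
P = -1 (P = -5/5 = -5*⅕ = -1)
C(Y, z) = (-5 + z)/(2*Y) (C(Y, z) = (-5 + z)/((2*Y)) = (-5 + z)*(1/(2*Y)) = (-5 + z)/(2*Y))
t(f) = 3*f/4 (t(f) = (-5 - 1)/(2*((-4/f))) = (½)*(-f/4)*(-6) = 3*f/4)
-9/149 + t(k) = -9/149 + (¾)*(-11) = (1/149)*(-9) - 33/4 = -9/149 - 33/4 = -4953/596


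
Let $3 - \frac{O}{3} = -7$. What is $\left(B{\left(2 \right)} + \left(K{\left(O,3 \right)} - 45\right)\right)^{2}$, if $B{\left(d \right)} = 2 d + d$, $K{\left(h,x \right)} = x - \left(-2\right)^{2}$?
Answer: $1600$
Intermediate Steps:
$O = 30$ ($O = 9 - -21 = 9 + 21 = 30$)
$K{\left(h,x \right)} = -4 + x$ ($K{\left(h,x \right)} = x - 4 = -4 + x$)
$B{\left(d \right)} = 3 d$
$\left(B{\left(2 \right)} + \left(K{\left(O,3 \right)} - 45\right)\right)^{2} = \left(3 \cdot 2 + \left(\left(-4 + 3\right) - 45\right)\right)^{2} = \left(6 - 46\right)^{2} = \left(-40\right)^{2} = 1600$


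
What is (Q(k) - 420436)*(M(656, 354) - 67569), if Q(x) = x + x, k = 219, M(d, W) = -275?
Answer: 28494344312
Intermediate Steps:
Q(x) = 2*x
(Q(k) - 420436)*(M(656, 354) - 67569) = (2*219 - 420436)*(-275 - 67569) = (438 - 420436)*(-67844) = -419998*(-67844) = 28494344312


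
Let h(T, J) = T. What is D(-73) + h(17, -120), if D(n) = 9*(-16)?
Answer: -127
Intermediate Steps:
D(n) = -144
D(-73) + h(17, -120) = -144 + 17 = -127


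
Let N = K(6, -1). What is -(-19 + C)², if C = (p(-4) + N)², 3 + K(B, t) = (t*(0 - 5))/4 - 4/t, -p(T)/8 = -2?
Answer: -25250625/256 ≈ -98635.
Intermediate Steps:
p(T) = 16 (p(T) = -8*(-2) = 16)
K(B, t) = -3 - 4/t - 5*t/4 (K(B, t) = -3 + ((t*(0 - 5))/4 - 4/t) = -3 + ((t*(-5))*(¼) - 4/t) = -3 + (-5*t*(¼) - 4/t) = -3 + (-5*t/4 - 4/t) = -3 + (-4/t - 5*t/4) = -3 - 4/t - 5*t/4)
N = 9/4 (N = -3 - 4/(-1) - 5/4*(-1) = -3 - 4*(-1) + 5/4 = -3 + 4 + 5/4 = 9/4 ≈ 2.2500)
C = 5329/16 (C = (16 + 9/4)² = (73/4)² = 5329/16 ≈ 333.06)
-(-19 + C)² = -(-19 + 5329/16)² = -(5025/16)² = -1*25250625/256 = -25250625/256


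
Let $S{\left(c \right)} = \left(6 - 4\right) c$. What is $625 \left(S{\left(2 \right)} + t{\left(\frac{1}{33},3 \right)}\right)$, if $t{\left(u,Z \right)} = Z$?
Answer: $4375$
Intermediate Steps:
$S{\left(c \right)} = 2 c$
$625 \left(S{\left(2 \right)} + t{\left(\frac{1}{33},3 \right)}\right) = 625 \left(2 \cdot 2 + 3\right) = 625 \left(4 + 3\right) = 625 \cdot 7 = 4375$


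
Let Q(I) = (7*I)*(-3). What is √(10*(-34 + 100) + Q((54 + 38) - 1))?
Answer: 3*I*√139 ≈ 35.37*I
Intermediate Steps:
Q(I) = -21*I
√(10*(-34 + 100) + Q((54 + 38) - 1)) = √(10*(-34 + 100) - 21*((54 + 38) - 1)) = √(10*66 - 21*(92 - 1)) = √(660 - 21*91) = √(660 - 1911) = √(-1251) = 3*I*√139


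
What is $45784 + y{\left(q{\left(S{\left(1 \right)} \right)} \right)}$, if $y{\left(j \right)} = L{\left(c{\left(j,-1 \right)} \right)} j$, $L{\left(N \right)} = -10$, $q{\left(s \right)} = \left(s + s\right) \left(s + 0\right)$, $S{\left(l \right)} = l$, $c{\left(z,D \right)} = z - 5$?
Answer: $45764$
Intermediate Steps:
$c{\left(z,D \right)} = -5 + z$
$q{\left(s \right)} = 2 s^{2}$ ($q{\left(s \right)} = 2 s s = 2 s^{2}$)
$y{\left(j \right)} = - 10 j$
$45784 + y{\left(q{\left(S{\left(1 \right)} \right)} \right)} = 45784 - 10 \cdot 2 \cdot 1^{2} = 45784 - 10 \cdot 2 \cdot 1 = 45784 - 20 = 45764$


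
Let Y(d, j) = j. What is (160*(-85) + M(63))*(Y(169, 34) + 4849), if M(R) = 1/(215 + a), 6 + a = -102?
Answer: -7105736717/107 ≈ -6.6409e+7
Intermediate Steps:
a = -108 (a = -6 - 102 = -108)
M(R) = 1/107 (M(R) = 1/(215 - 108) = 1/107)
(160*(-85) + M(63))*(Y(169, 34) + 4849) = (160*(-85) + 1/107)*(34 + 4849) = (-13600 + 1/107)*4883 = -1455199/107*4883 = -7105736717/107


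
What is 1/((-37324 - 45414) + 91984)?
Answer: 1/9246 ≈ 0.00010815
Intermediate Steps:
1/((-37324 - 45414) + 91984) = 1/(-82738 + 91984) = 1/9246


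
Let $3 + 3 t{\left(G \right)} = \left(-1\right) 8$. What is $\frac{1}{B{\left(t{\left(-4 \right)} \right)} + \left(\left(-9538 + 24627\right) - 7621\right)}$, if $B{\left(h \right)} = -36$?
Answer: $\frac{1}{7432} \approx 0.00013455$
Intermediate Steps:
$t{\left(G \right)} = - \frac{11}{3}$ ($t{\left(G \right)} = -1 + \frac{\left(-1\right) 8}{3} = -1 + \frac{1}{3} \left(-8\right) = -1 - \frac{8}{3} = - \frac{11}{3}$)
$\frac{1}{B{\left(t{\left(-4 \right)} \right)} + \left(\left(-9538 + 24627\right) - 7621\right)} = \frac{1}{-36 + \left(\left(-9538 + 24627\right) - 7621\right)} = \frac{1}{-36 + \left(15089 - 7621\right)} = \frac{1}{-36 + 7468} = \frac{1}{7432}$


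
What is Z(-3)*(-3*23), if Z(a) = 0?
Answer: 0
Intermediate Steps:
Z(-3)*(-3*23) = 0*(-3*23) = 0*(-69) = 0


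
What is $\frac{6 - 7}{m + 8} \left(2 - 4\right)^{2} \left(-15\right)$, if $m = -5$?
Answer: $20$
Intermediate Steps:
$\frac{6 - 7}{m + 8} \left(2 - 4\right)^{2} \left(-15\right) = \frac{6 - 7}{-5 + 8} \left(2 - 4\right)^{2} \left(-15\right) = - \frac{1}{3} \left(-2\right)^{2} \left(-15\right) = \left(-1\right) \frac{1}{3} \cdot 4 \left(-15\right) = \left(- \frac{1}{3}\right) 4 \left(-15\right) = \left(- \frac{4}{3}\right) \left(-15\right) = 20$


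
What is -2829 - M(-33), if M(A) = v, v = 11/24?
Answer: -67907/24 ≈ -2829.5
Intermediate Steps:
v = 11/24 (v = 11*(1/24) = 11/24 ≈ 0.45833)
M(A) = 11/24
-2829 - M(-33) = -2829 - 1*11/24 = -2829 - 11/24 = -67907/24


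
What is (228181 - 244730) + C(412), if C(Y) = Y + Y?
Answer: -15725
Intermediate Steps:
C(Y) = 2*Y
(228181 - 244730) + C(412) = (228181 - 244730) + 2*412 = -16549 + 824 = -15725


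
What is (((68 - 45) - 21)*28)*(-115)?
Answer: -6440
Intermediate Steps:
(((68 - 45) - 21)*28)*(-115) = ((23 - 21)*28)*(-115) = (2*28)*(-115) = 56*(-115) = -6440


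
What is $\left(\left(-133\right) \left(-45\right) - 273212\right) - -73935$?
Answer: $-193292$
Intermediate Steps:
$\left(\left(-133\right) \left(-45\right) - 273212\right) - -73935 = \left(5985 - 273212\right) + \left(-75117 + 149052\right) = -267227 + 73935 = -193292$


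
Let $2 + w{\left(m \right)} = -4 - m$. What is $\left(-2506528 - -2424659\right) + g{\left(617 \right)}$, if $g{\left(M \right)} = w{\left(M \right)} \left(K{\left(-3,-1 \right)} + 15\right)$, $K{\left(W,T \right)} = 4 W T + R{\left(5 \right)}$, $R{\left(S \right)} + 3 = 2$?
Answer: $-98067$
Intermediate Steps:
$R{\left(S \right)} = -1$ ($R{\left(S \right)} = -3 + 2 = -1$)
$K{\left(W,T \right)} = -1 + 4 T W$ ($K{\left(W,T \right)} = 4 W T - 1 = 4 T W - 1 = -1 + 4 T W$)
$w{\left(m \right)} = -6 - m$ ($w{\left(m \right)} = -2 - \left(4 + m\right) = -6 - m$)
$g{\left(M \right)} = -156 - 26 M$ ($g{\left(M \right)} = \left(-6 - M\right) \left(\left(-1 + 4 \left(-1\right) \left(-3\right)\right) + 15\right) = \left(-6 - M\right) \left(\left(-1 + 12\right) + 15\right) = \left(-6 - M\right) \left(11 + 15\right) = \left(-6 - M\right) 26 = -156 - 26 M$)
$\left(-2506528 - -2424659\right) + g{\left(617 \right)} = \left(-2506528 - -2424659\right) - 16198 = \left(-2506528 + 2424659\right) - 16198 = -81869 - 16198 = -98067$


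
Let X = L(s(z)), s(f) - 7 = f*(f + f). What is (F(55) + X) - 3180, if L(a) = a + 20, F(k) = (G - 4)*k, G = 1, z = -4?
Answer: -3286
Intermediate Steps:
s(f) = 7 + 2*f**2 (s(f) = 7 + f*(f + f) = 7 + f*(2*f) = 7 + 2*f**2)
F(k) = -3*k (F(k) = (1 - 4)*k = -3*k)
L(a) = 20 + a
X = 59 (X = 20 + (7 + 2*(-4)**2) = 20 + (7 + 2*16) = 20 + (7 + 32) = 20 + 39 = 59)
(F(55) + X) - 3180 = (-3*55 + 59) - 3180 = (-165 + 59) - 3180 = -106 - 3180 = -3286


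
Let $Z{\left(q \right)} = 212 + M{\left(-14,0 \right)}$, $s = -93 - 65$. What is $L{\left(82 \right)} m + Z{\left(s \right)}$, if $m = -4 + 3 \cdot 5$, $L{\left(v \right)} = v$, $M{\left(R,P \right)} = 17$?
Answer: $1131$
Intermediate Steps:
$m = 11$ ($m = -4 + 15 = 11$)
$s = -158$
$Z{\left(q \right)} = 229$ ($Z{\left(q \right)} = 212 + 17 = 229$)
$L{\left(82 \right)} m + Z{\left(s \right)} = 82 \cdot 11 + 229 = 902 + 229 = 1131$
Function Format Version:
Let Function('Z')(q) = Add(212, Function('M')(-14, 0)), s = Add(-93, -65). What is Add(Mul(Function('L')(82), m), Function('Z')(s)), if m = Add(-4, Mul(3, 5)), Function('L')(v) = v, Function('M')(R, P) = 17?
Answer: 1131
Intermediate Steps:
m = 11 (m = Add(-4, 15) = 11)
s = -158
Function('Z')(q) = 229 (Function('Z')(q) = Add(212, 17) = 229)
Add(Mul(Function('L')(82), m), Function('Z')(s)) = Add(Mul(82, 11), 229) = Add(902, 229) = 1131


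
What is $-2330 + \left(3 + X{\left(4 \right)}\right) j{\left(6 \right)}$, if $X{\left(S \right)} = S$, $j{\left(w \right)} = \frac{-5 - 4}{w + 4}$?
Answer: $- \frac{23363}{10} \approx -2336.3$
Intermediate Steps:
$j{\left(w \right)} = - \frac{9}{4 + w}$
$-2330 + \left(3 + X{\left(4 \right)}\right) j{\left(6 \right)} = -2330 + \left(3 + 4\right) \left(- \frac{9}{4 + 6}\right) = -2330 + 7 \left(- \frac{9}{10}\right) = -2330 - \frac{63}{10} = - \frac{23363}{10}$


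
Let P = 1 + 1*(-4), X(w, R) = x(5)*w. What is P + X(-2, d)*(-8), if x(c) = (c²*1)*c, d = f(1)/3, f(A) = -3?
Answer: 1997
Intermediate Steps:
d = -1 (d = -3/3 = -3*⅓ = -1)
x(c) = c³ (x(c) = c²*c = c³)
X(w, R) = 125*w (X(w, R) = 5³*w = 125*w)
P = -3 (P = 1 - 4 = -3)
P + X(-2, d)*(-8) = -3 + (125*(-2))*(-8) = -3 - 250*(-8) = -3 + 2000 = 1997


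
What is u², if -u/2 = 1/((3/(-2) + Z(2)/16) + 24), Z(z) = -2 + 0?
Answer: 256/32041 ≈ 0.0079898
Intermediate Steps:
Z(z) = -2
u = -16/179 (u = -2/((3/(-2) - 2/16) + 24) = -2/((3*(-½) - 2*1/16) + 24) = -2/((-3/2 - ⅛) + 24) = -2/(-13/8 + 24) = -2/179/8 = -2*8/179 = -16/179 ≈ -0.089386)
u² = (-16/179)² = 256/32041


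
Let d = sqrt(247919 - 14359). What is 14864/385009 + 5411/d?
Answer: 14864/385009 + 5411*sqrt(58390)/116780 ≈ 11.235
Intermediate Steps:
d = 2*sqrt(58390) (d = sqrt(233560) = 2*sqrt(58390) ≈ 483.28)
14864/385009 + 5411/d = 14864/385009 + 5411/((2*sqrt(58390))) = 14864*(1/385009) + 5411*(sqrt(58390)/116780) = 14864/385009 + 5411*sqrt(58390)/116780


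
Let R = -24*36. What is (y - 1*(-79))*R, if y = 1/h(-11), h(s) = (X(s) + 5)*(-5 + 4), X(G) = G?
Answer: -68400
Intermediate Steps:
h(s) = -5 - s (h(s) = (s + 5)*(-5 + 4) = (5 + s)*(-1) = -5 - s)
R = -864
y = ⅙ (y = 1/(-5 - 1*(-11)) = 1/(-5 + 11) = 1/6 = ⅙ ≈ 0.16667)
(y - 1*(-79))*R = (⅙ - 1*(-79))*(-864) = (⅙ + 79)*(-864) = (475/6)*(-864) = -68400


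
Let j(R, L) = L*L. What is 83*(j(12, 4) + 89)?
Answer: 8715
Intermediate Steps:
j(R, L) = L²
83*(j(12, 4) + 89) = 83*(4² + 89) = 83*(16 + 89) = 83*105 = 8715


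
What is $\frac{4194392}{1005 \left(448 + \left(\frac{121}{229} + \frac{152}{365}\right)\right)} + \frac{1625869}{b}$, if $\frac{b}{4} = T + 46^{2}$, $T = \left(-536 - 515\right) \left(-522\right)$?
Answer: $\frac{166728994546348385}{16615844001847656} \approx 10.034$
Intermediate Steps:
$T = 548622$ ($T = \left(-1051\right) \left(-522\right) = 548622$)
$b = 2202952$ ($b = 4 \left(548622 + 46^{2}\right) = 4 \left(548622 + 2116\right) = 4 \cdot 550738 = 2202952$)
$\frac{4194392}{1005 \left(448 + \left(\frac{121}{229} + \frac{152}{365}\right)\right)} + \frac{1625869}{b} = \frac{4194392}{1005 \left(448 + \left(\frac{121}{229} + \frac{152}{365}\right)\right)} + \frac{1625869}{2202952} = \frac{4194392}{1005 \left(448 + \frac{78973}{83585}\right)} + \frac{1625869}{2202952} = \frac{4194392}{1005 \cdot \frac{37525053}{83585}} + \frac{1625869}{2202952} = \frac{4194392}{\frac{7542535653}{16717}} + \frac{1625869}{2202952} = 4194392 \cdot \frac{16717}{7542535653} + \frac{1625869}{2202952} = \frac{70117651064}{7542535653} + \frac{1625869}{2202952} = \frac{166728994546348385}{16615844001847656}$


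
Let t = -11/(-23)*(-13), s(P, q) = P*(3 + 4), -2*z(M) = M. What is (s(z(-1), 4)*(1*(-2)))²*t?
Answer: -7007/23 ≈ -304.65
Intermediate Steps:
z(M) = -M/2
s(P, q) = 7*P (s(P, q) = P*7 = 7*P)
t = -143/23 (t = -11*(-1/23)*(-13) = (11/23)*(-13) = -143/23 ≈ -6.2174)
(s(z(-1), 4)*(1*(-2)))²*t = ((7*(-½*(-1)))*(1*(-2)))²*(-143/23) = ((7*(½))*(-2))²*(-143/23) = ((7/2)*(-2))²*(-143/23) = (-7)²*(-143/23) = 49*(-143/23) = -7007/23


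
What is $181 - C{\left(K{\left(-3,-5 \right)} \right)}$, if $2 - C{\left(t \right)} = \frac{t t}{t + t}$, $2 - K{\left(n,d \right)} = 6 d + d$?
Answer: $\frac{395}{2} \approx 197.5$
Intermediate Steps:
$K{\left(n,d \right)} = 2 - 7 d$ ($K{\left(n,d \right)} = 2 - \left(6 d + d\right) = 2 - 7 d$)
$C{\left(t \right)} = 2 - \frac{t}{2}$ ($C{\left(t \right)} = 2 - \frac{t t}{t + t} = 2 - \frac{t^{2}}{2 t} = 2 - t^{2} \frac{1}{2 t} = 2 - \frac{t}{2}$)
$181 - C{\left(K{\left(-3,-5 \right)} \right)} = 181 - \left(2 - \frac{2 - -35}{2}\right) = 181 - \left(2 - \frac{2 + 35}{2}\right) = 181 - \left(2 - \frac{37}{2}\right) = 181 - - \frac{33}{2} = 181 + \frac{33}{2} = \frac{395}{2}$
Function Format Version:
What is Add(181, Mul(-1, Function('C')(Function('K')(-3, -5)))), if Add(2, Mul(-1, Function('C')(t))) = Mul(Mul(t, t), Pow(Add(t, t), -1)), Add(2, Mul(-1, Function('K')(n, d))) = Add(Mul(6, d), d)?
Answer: Rational(395, 2) ≈ 197.50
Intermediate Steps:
Function('K')(n, d) = Add(2, Mul(-7, d)) (Function('K')(n, d) = Add(2, Mul(-1, Add(Mul(6, d), d))) = Add(2, Mul(-1, Mul(7, d))) = Add(2, Mul(-7, d)))
Function('C')(t) = Add(2, Mul(Rational(-1, 2), t)) (Function('C')(t) = Add(2, Mul(-1, Mul(Mul(t, t), Pow(Add(t, t), -1)))) = Add(2, Mul(-1, Mul(Pow(t, 2), Pow(Mul(2, t), -1)))) = Add(2, Mul(-1, Mul(Pow(t, 2), Mul(Rational(1, 2), Pow(t, -1))))) = Add(2, Mul(-1, Mul(Rational(1, 2), t))) = Add(2, Mul(Rational(-1, 2), t)))
Add(181, Mul(-1, Function('C')(Function('K')(-3, -5)))) = Add(181, Mul(-1, Add(2, Mul(Rational(-1, 2), Add(2, Mul(-7, -5)))))) = Add(181, Mul(-1, Add(2, Mul(Rational(-1, 2), Add(2, 35))))) = Add(181, Mul(-1, Add(2, Mul(Rational(-1, 2), 37)))) = Add(181, Mul(-1, Add(2, Rational(-37, 2)))) = Add(181, Mul(-1, Rational(-33, 2))) = Add(181, Rational(33, 2)) = Rational(395, 2)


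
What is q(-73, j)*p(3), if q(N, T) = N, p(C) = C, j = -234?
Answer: -219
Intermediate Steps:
q(-73, j)*p(3) = -73*3 = -219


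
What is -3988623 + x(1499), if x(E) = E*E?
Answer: -1741622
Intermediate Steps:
x(E) = E²
-3988623 + x(1499) = -3988623 + 1499² = -3988623 + 2247001 = -1741622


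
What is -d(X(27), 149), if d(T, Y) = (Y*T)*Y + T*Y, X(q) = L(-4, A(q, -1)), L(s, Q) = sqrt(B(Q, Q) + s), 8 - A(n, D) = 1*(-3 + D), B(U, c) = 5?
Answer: -22350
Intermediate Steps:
A(n, D) = 11 - D (A(n, D) = 8 - (-3 + D) = 8 + (3 - D) = 11 - D)
L(s, Q) = sqrt(5 + s)
X(q) = 1 (X(q) = sqrt(5 - 4) = sqrt(1) = 1)
d(T, Y) = T*Y + T*Y**2 (d(T, Y) = (T*Y)*Y + T*Y = T*Y**2 + T*Y = T*Y + T*Y**2)
-d(X(27), 149) = -149*(1 + 149) = -149*150 = -1*22350 = -22350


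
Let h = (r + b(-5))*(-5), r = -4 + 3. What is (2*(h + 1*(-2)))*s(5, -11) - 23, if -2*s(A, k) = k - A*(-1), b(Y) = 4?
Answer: -125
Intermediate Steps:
r = -1
s(A, k) = -A/2 - k/2 (s(A, k) = -(k - A*(-1))/2 = -(k - (-1)*A)/2 = -(k + A)/2 = -(A + k)/2 = -A/2 - k/2)
h = -15 (h = (-1 + 4)*(-5) = 3*(-5) = -15)
(2*(h + 1*(-2)))*s(5, -11) - 23 = (2*(-15 + 1*(-2)))*(-½*5 - ½*(-11)) - 23 = (2*(-15 - 2))*(-5/2 + 11/2) - 23 = (2*(-17))*3 - 23 = -34*3 - 23 = -102 - 23 = -125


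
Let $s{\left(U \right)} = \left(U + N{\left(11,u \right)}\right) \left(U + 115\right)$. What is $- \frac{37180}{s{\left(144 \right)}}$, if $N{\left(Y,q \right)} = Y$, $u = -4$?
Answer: $- \frac{7436}{8029} \approx -0.92614$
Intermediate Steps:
$s{\left(U \right)} = \left(11 + U\right) \left(115 + U\right)$ ($s{\left(U \right)} = \left(U + 11\right) \left(U + 115\right) = \left(11 + U\right) \left(115 + U\right)$)
$- \frac{37180}{s{\left(144 \right)}} = - \frac{37180}{1265 + 144^{2} + 126 \cdot 144} = - \frac{37180}{1265 + 20736 + 18144} = - \frac{37180}{40145} = \left(-37180\right) \frac{1}{40145} = - \frac{7436}{8029}$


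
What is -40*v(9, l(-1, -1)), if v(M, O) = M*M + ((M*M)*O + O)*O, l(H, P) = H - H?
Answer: -3240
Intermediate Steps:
l(H, P) = 0
v(M, O) = M**2 + O*(O + O*M**2) (v(M, O) = M**2 + (M**2*O + O)*O = M**2 + (O*M**2 + O)*O = M**2 + (O + O*M**2)*O = M**2 + O*(O + O*M**2))
-40*v(9, l(-1, -1)) = -40*(9**2 + 0**2 + 9**2*0**2) = -40*(81 + 0 + 81*0) = -40*(81 + 0 + 0) = -40*81 = -3240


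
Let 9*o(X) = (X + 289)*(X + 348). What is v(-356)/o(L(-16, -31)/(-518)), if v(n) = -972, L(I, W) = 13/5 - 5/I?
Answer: -15022709452800/172703489987249 ≈ -0.086986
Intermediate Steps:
L(I, W) = 13/5 - 5/I (L(I, W) = 13*(⅕) - 5/I = 13/5 - 5/I)
o(X) = (289 + X)*(348 + X)/9 (o(X) = ((X + 289)*(X + 348))/9 = ((289 + X)*(348 + X))/9 = (289 + X)*(348 + X)/9)
v(-356)/o(L(-16, -31)/(-518)) = -972/(33524/3 + ((13/5 - 5/(-16))/(-518))²/9 + 637*((13/5 - 5/(-16))/(-518))/9) = -972/(33524/3 + ((13/5 - 5*(-1/16))*(-1/518))²/9 + 637*((13/5 - 5*(-1/16))*(-1/518))/9) = -972/(33524/3 + ((13/5 + 5/16)*(-1/518))²/9 + 637*((13/5 + 5/16)*(-1/518))/9) = -972/(33524/3 + ((233/80)*(-1/518))²/9 + 637*((233/80)*(-1/518))/9) = -972/(33524/3 + (-233/41440)²/9 + (637/9)*(-233/41440)) = -972/(33524/3 + (⅑)*(54289/1717273600) - 21203/53280) = -972/(33524/3 + 54289/15455462400 - 21203/53280) = -972/172703489987249/15455462400 = -972*15455462400/172703489987249 = -15022709452800/172703489987249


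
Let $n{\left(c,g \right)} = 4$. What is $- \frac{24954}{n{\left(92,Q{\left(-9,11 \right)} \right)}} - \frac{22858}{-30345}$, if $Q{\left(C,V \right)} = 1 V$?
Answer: $- \frac{378568849}{60690} \approx -6237.8$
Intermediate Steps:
$Q{\left(C,V \right)} = V$
$- \frac{24954}{n{\left(92,Q{\left(-9,11 \right)} \right)}} - \frac{22858}{-30345} = - \frac{24954}{4} - \frac{22858}{-30345} = \left(-24954\right) \frac{1}{4} - - \frac{22858}{30345} = - \frac{12477}{2} + \frac{22858}{30345} = - \frac{378568849}{60690}$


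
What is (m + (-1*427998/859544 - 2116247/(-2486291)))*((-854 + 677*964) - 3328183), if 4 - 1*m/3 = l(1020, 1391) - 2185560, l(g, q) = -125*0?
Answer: -18751126493606081584018031/1068538255652 ≈ -1.7548e+13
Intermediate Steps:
l(g, q) = 0
m = 6556692 (m = 12 - 3*(0 - 2185560) = 12 - 3*(-2185560) = 12 + 6556680 = 6556692)
(m + (-1*427998/859544 - 2116247/(-2486291)))*((-854 + 677*964) - 3328183) = (6556692 + (-1*427998/859544 - 2116247/(-2486291)))*((-854 + 677*964) - 3328183) = (6556692 + (-427998*1/859544 - 2116247*(-1/2486291)))*((-854 + 652628) - 3328183) = (6556692 + (-213999/429772 + 2116247/2486291))*(651774 - 3328183) = (6556692 + 377439917975/1068538255652)*(-2676409) = (7006076609967341159/1068538255652)*(-2676409) = -18751126493606081584018031/1068538255652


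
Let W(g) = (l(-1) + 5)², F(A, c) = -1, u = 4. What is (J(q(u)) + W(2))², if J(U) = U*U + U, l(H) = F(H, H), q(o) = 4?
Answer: 1296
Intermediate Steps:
l(H) = -1
W(g) = 16 (W(g) = (-1 + 5)² = 4² = 16)
J(U) = U + U² (J(U) = U² + U = U + U²)
(J(q(u)) + W(2))² = (4*(1 + 4) + 16)² = (4*5 + 16)² = (20 + 16)² = 36² = 1296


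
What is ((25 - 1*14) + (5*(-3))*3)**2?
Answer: 1156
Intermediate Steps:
((25 - 1*14) + (5*(-3))*3)**2 = ((25 - 14) - 15*3)**2 = (11 - 45)**2 = (-34)**2 = 1156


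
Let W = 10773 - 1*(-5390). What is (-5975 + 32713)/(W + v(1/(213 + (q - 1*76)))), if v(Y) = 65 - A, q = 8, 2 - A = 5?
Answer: 26738/16231 ≈ 1.6473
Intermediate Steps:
A = -3 (A = 2 - 1*5 = 2 - 5 = -3)
W = 16163 (W = 10773 + 5390 = 16163)
v(Y) = 68 (v(Y) = 65 - 1*(-3) = 65 + 3 = 68)
(-5975 + 32713)/(W + v(1/(213 + (q - 1*76)))) = (-5975 + 32713)/(16163 + 68) = 26738/16231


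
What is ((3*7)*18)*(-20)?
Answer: -7560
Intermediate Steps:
((3*7)*18)*(-20) = (21*18)*(-20) = 378*(-20) = -7560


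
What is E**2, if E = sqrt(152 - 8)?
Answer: 144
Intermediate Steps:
E = 12 (E = sqrt(144) = 12)
E**2 = 12**2 = 144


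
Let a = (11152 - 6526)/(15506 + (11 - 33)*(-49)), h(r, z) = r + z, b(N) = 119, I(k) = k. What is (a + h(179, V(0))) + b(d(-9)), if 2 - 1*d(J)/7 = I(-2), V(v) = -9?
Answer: 799567/2764 ≈ 289.28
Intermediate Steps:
d(J) = 28 (d(J) = 14 - 7*(-2) = 14 + 14 = 28)
a = 771/2764 (a = 4626/(15506 - 22*(-49)) = 4626/(15506 + 1078) = 4626/16584 = 4626*(1/16584) = 771/2764 ≈ 0.27894)
(a + h(179, V(0))) + b(d(-9)) = (771/2764 + (179 - 9)) + 119 = (771/2764 + 170) + 119 = 470651/2764 + 119 = 799567/2764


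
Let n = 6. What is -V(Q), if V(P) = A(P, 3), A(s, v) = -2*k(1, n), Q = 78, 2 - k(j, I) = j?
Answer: 2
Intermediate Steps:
k(j, I) = 2 - j
A(s, v) = -2 (A(s, v) = -2*(2 - 1*1) = -2*(2 - 1) = -2*1 = -2)
V(P) = -2
-V(Q) = -1*(-2) = 2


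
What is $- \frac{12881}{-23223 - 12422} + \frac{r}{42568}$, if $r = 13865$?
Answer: $\frac{1042536333}{1517336360} \approx 0.68708$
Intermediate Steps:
$- \frac{12881}{-23223 - 12422} + \frac{r}{42568} = - \frac{12881}{-23223 - 12422} + \frac{13865}{42568} = - \frac{12881}{-35645} + 13865 \cdot \frac{1}{42568} = \left(-12881\right) \left(- \frac{1}{35645}\right) + \frac{13865}{42568} = \frac{12881}{35645} + \frac{13865}{42568} = \frac{1042536333}{1517336360}$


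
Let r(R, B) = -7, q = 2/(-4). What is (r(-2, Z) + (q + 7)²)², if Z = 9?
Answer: 19881/16 ≈ 1242.6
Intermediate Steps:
q = -½ (q = 2*(-¼) = -½ ≈ -0.50000)
(r(-2, Z) + (q + 7)²)² = (-7 + (-½ + 7)²)² = (-7 + (13/2)²)² = (-7 + 169/4)² = (141/4)² = 19881/16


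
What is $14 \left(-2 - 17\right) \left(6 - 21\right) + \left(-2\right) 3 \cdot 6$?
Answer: $3954$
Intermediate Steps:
$14 \left(-2 - 17\right) \left(6 - 21\right) + \left(-2\right) 3 \cdot 6 = 14 \left(\left(-19\right) \left(-15\right)\right) - 36 = 14 \cdot 285 - 36 = 3990 - 36 = 3954$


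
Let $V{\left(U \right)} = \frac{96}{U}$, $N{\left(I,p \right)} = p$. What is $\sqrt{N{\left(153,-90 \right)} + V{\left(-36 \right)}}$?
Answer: $\frac{i \sqrt{834}}{3} \approx 9.6264 i$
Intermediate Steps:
$\sqrt{N{\left(153,-90 \right)} + V{\left(-36 \right)}} = \sqrt{-90 + \frac{96}{-36}} = \sqrt{-90 + 96 \left(- \frac{1}{36}\right)} = \sqrt{-90 - \frac{8}{3}} = \sqrt{- \frac{278}{3}} = \frac{i \sqrt{834}}{3}$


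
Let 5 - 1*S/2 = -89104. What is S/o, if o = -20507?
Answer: -178218/20507 ≈ -8.6906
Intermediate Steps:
S = 178218 (S = 10 - 2*(-89104) = 10 + 178208 = 178218)
S/o = 178218/(-20507) = 178218*(-1/20507) = -178218/20507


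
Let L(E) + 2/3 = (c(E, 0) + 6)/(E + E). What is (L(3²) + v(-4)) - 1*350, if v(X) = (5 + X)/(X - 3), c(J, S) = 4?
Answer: -22066/63 ≈ -350.25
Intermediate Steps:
v(X) = (5 + X)/(-3 + X)
L(E) = -⅔ + 5/E (L(E) = -⅔ + (4 + 6)/(E + E) = -⅔ + 10/((2*E)) = -⅔ + 10*(1/(2*E)) = -⅔ + 5/E)
(L(3²) + v(-4)) - 1*350 = ((-⅔ + 5/(3²)) + (5 - 4)/(-3 - 4)) - 1*350 = ((-⅔ + 5/9) + 1/(-7)) - 350 = ((-⅔ + 5*(⅑)) - ⅐*1) - 350 = ((-⅔ + 5/9) - ⅐) - 350 = (-⅑ - ⅐) - 350 = -16/63 - 350 = -22066/63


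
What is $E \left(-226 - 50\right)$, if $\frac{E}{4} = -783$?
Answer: $864432$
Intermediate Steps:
$E = -3132$ ($E = 4 \left(-783\right) = -3132$)
$E \left(-226 - 50\right) = - 3132 \left(-226 - 50\right) = \left(-3132\right) \left(-276\right) = 864432$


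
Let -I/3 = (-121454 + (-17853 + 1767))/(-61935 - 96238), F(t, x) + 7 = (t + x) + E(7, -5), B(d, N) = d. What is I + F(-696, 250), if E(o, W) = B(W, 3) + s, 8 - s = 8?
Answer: -72855854/158173 ≈ -460.61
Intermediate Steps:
s = 0 (s = 8 - 1*8 = 8 - 8 = 0)
E(o, W) = W (E(o, W) = W + 0 = W)
F(t, x) = -12 + t + x (F(t, x) = -7 + ((t + x) - 5) = -7 + (-5 + t + x) = -12 + t + x)
I = -412620/158173 (I = -3*(-121454 + (-17853 + 1767))/(-61935 - 96238) = -3*(-121454 - 16086)/(-158173) = -(-412620)*(-1)/158173 = -3*137540/158173 = -412620/158173 ≈ -2.6087)
I + F(-696, 250) = -412620/158173 + (-12 - 696 + 250) = -412620/158173 - 458 = -72855854/158173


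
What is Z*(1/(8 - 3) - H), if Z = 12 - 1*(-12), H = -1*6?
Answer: 744/5 ≈ 148.80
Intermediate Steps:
H = -6
Z = 24 (Z = 12 + 12 = 24)
Z*(1/(8 - 3) - H) = 24*(1/(8 - 3) - 1*(-6)) = 24*(1/5 + 6) = 24*(⅕ + 6) = 24*(31/5) = 744/5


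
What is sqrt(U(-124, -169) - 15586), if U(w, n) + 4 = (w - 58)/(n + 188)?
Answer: 2*I*sqrt(1407862)/19 ≈ 124.9*I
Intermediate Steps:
U(w, n) = -4 + (-58 + w)/(188 + n) (U(w, n) = -4 + (w - 58)/(n + 188) = -4 + (-58 + w)/(188 + n))
sqrt(U(-124, -169) - 15586) = sqrt((-810 - 124 - 4*(-169))/(188 - 169) - 15586) = sqrt((-810 - 124 + 676)/19 - 15586) = sqrt((1/19)*(-258) - 15586) = sqrt(-258/19 - 15586) = sqrt(-296392/19) = 2*I*sqrt(1407862)/19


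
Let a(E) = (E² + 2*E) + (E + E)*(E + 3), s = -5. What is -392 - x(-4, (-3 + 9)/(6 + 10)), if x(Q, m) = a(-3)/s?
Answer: -1957/5 ≈ -391.40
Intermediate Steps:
a(E) = E² + 2*E + 2*E*(3 + E) (a(E) = (E² + 2*E) + (2*E)*(3 + E) = (E² + 2*E) + 2*E*(3 + E) = E² + 2*E + 2*E*(3 + E))
x(Q, m) = -⅗ (x(Q, m) = -3*(8 + 3*(-3))/(-5) = -3*(8 - 9)*(-⅕) = -3*(-1)*(-⅕) = 3*(-⅕) = -⅗)
-392 - x(-4, (-3 + 9)/(6 + 10)) = -392 - 1*(-⅗) = -392 + ⅗ = -1957/5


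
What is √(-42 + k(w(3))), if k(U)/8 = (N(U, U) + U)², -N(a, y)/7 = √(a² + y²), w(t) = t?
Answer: √(7086 - 1008*√2) ≈ 75.236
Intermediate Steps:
N(a, y) = -7*√(a² + y²)
k(U) = 8*(U - 7*√2*√(U²))² (k(U) = 8*(-7*√(U² + U²) + U)² = 8*(-7*√2*√(U²) + U)² = 8*(U - 7*√2*√(U²))²)
√(-42 + k(w(3))) = √(-42 + 8*(3 - 7*√2*√(3²))²) = √(-42 + 8*(3 - 7*√2*√9)²) = √(-42 + 8*(3 - 7*√2*3)²) = √(-42 + 8*(3 - 21*√2)²)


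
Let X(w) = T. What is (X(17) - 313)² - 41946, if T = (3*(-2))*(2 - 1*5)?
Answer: 45079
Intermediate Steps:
T = 18 (T = -6*(2 - 5) = -6*(-3) = 18)
X(w) = 18
(X(17) - 313)² - 41946 = (18 - 313)² - 41946 = (-295)² - 41946 = 87025 - 41946 = 45079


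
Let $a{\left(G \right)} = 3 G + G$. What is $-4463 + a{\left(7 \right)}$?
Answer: $-4435$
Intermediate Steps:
$a{\left(G \right)} = 4 G$
$-4463 + a{\left(7 \right)} = -4463 + 4 \cdot 7 = -4463 + 28 = -4435$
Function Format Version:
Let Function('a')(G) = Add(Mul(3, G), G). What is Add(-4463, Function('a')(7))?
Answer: -4435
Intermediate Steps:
Function('a')(G) = Mul(4, G)
Add(-4463, Function('a')(7)) = Add(-4463, Mul(4, 7)) = Add(-4463, 28) = -4435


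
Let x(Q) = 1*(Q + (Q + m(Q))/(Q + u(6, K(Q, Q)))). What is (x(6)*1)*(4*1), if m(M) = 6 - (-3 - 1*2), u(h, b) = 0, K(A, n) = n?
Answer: 106/3 ≈ 35.333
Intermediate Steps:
m(M) = 11 (m(M) = 6 - (-3 - 2) = 6 - 1*(-5) = 6 + 5 = 11)
x(Q) = Q + (11 + Q)/Q (x(Q) = 1*(Q + (Q + 11)/(Q + 0)) = 1*(Q + (11 + Q)/Q) = Q + (11 + Q)/Q)
(x(6)*1)*(4*1) = ((1 + 6 + 11/6)*1)*(4*1) = ((1 + 6 + 11*(⅙))*1)*4 = ((1 + 6 + 11/6)*1)*4 = ((53/6)*1)*4 = (53/6)*4 = 106/3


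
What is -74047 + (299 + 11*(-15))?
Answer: -73913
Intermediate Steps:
-74047 + (299 + 11*(-15)) = -74047 + (299 - 165) = -74047 + 134 = -73913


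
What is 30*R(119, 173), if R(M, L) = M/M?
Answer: 30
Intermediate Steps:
R(M, L) = 1
30*R(119, 173) = 30*1 = 30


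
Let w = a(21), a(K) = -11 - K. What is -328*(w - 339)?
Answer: 121688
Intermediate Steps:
w = -32 (w = -11 - 1*21 = -11 - 21 = -32)
-328*(w - 339) = -328*(-32 - 339) = -328*(-371) = 121688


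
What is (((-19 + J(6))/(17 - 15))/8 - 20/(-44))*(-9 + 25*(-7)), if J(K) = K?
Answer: 1449/22 ≈ 65.864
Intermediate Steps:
(((-19 + J(6))/(17 - 15))/8 - 20/(-44))*(-9 + 25*(-7)) = (((-19 + 6)/(17 - 15))/8 - 20/(-44))*(-9 + 25*(-7)) = (-13/2*(⅛) - 20*(-1/44))*(-9 - 175) = (-13*½*(⅛) + 5/11)*(-184) = (-13/2*⅛ + 5/11)*(-184) = (-13/16 + 5/11)*(-184) = -63/176*(-184) = 1449/22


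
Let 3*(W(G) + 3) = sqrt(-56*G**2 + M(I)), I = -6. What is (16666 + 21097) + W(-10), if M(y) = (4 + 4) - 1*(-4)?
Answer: 37760 + 2*I*sqrt(1397)/3 ≈ 37760.0 + 24.918*I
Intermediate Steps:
M(y) = 12 (M(y) = 8 + 4 = 12)
W(G) = -3 + sqrt(12 - 56*G**2)/3 (W(G) = -3 + sqrt(-56*G**2 + 12)/3 = -3 + sqrt(12 - 56*G**2)/3)
(16666 + 21097) + W(-10) = (16666 + 21097) + (-3 + 2*sqrt(3 - 14*(-10)**2)/3) = 37763 + (-3 + 2*sqrt(3 - 14*100)/3) = 37763 + (-3 + 2*sqrt(3 - 1400)/3) = 37763 + (-3 + 2*sqrt(-1397)/3) = 37763 + (-3 + 2*(I*sqrt(1397))/3) = 37763 + (-3 + 2*I*sqrt(1397)/3) = 37760 + 2*I*sqrt(1397)/3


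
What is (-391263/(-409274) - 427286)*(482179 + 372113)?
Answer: -74697865428355746/204637 ≈ -3.6503e+11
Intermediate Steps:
(-391263/(-409274) - 427286)*(482179 + 372113) = (-391263*(-1/409274) - 427286)*854292 = (391263/409274 - 427286)*854292 = -174876659101/409274*854292 = -74697865428355746/204637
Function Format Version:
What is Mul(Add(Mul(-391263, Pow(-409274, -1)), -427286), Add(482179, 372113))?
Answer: Rational(-74697865428355746, 204637) ≈ -3.6503e+11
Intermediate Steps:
Mul(Add(Mul(-391263, Pow(-409274, -1)), -427286), Add(482179, 372113)) = Mul(Add(Mul(-391263, Rational(-1, 409274)), -427286), 854292) = Mul(Add(Rational(391263, 409274), -427286), 854292) = Mul(Rational(-174876659101, 409274), 854292) = Rational(-74697865428355746, 204637)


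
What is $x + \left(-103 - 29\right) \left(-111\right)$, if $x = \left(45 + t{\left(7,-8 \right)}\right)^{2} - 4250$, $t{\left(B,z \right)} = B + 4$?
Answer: $13538$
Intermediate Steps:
$t{\left(B,z \right)} = 4 + B$
$x = -1114$ ($x = \left(45 + \left(4 + 7\right)\right)^{2} - 4250 = \left(45 + 11\right)^{2} - 4250 = 56^{2} - 4250 = 3136 - 4250 = -1114$)
$x + \left(-103 - 29\right) \left(-111\right) = -1114 + \left(-103 - 29\right) \left(-111\right) = -1114 - -14652 = -1114 + 14652 = 13538$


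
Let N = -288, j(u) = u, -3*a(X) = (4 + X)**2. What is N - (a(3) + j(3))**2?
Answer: -4192/9 ≈ -465.78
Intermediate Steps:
a(X) = -(4 + X)**2/3
N - (a(3) + j(3))**2 = -288 - (-(4 + 3)**2/3 + 3)**2 = -288 - (-1/3*7**2 + 3)**2 = -288 - (-1/3*49 + 3)**2 = -288 - (-49/3 + 3)**2 = -288 - (-40/3)**2 = -288 - 1*1600/9 = -288 - 1600/9 = -4192/9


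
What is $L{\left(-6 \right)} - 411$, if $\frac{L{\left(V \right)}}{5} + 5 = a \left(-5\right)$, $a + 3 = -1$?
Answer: $-336$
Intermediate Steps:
$a = -4$ ($a = -3 - 1 = -4$)
$L{\left(V \right)} = 75$ ($L{\left(V \right)} = -25 + 5 \left(\left(-4\right) \left(-5\right)\right) = -25 + 5 \cdot 20 = -25 + 100 = 75$)
$L{\left(-6 \right)} - 411 = 75 - 411 = -336$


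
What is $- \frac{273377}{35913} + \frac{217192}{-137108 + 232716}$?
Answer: $- \frac{134830970}{25246839} \approx -5.3405$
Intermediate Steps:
$- \frac{273377}{35913} + \frac{217192}{-137108 + 232716} = \left(-273377\right) \frac{1}{35913} + \frac{217192}{95608} = - \frac{273377}{35913} + 217192 \cdot \frac{1}{95608} = - \frac{273377}{35913} + \frac{1597}{703} = - \frac{134830970}{25246839}$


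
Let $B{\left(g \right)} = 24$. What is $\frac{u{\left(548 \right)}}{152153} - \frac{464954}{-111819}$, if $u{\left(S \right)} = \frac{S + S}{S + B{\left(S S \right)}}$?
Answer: $\frac{10116443510972}{2432944271901} \approx 4.1581$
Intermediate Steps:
$u{\left(S \right)} = \frac{2 S}{24 + S}$ ($u{\left(S \right)} = \frac{S + S}{S + 24} = \frac{2 S}{24 + S}$)
$\frac{u{\left(548 \right)}}{152153} - \frac{464954}{-111819} = \frac{2 \cdot 548 \frac{1}{24 + 548}}{152153} - \frac{464954}{-111819} = 2 \cdot 548 \cdot \frac{1}{572} \cdot \frac{1}{152153} - - \frac{464954}{111819} = 2 \cdot 548 \cdot \frac{1}{572} \cdot \frac{1}{152153} + \frac{464954}{111819} = \frac{274}{143} \cdot \frac{1}{152153} + \frac{464954}{111819} = \frac{274}{21757879} + \frac{464954}{111819} = \frac{10116443510972}{2432944271901}$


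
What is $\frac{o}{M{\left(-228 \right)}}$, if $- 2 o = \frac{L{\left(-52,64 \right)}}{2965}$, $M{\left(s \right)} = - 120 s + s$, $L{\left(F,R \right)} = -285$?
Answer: $\frac{1}{564536} \approx 1.7714 \cdot 10^{-6}$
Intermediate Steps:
$M{\left(s \right)} = - 119 s$
$o = \frac{57}{1186}$ ($o = - \frac{\left(-285\right) \frac{1}{2965}}{2} = \left(- \frac{1}{2}\right) \left(- \frac{57}{593}\right) = \frac{57}{1186} \approx 0.048061$)
$\frac{o}{M{\left(-228 \right)}} = \frac{57}{1186 \left(\left(-119\right) \left(-228\right)\right)} = \frac{57}{1186 \cdot 27132} = \frac{57}{1186} \cdot \frac{1}{27132} = \frac{1}{564536}$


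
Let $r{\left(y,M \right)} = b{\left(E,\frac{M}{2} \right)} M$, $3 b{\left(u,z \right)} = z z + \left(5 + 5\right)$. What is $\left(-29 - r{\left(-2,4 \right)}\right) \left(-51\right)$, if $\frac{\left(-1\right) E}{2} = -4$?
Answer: $2431$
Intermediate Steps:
$E = 8$ ($E = \left(-2\right) \left(-4\right) = 8$)
$b{\left(u,z \right)} = \frac{10}{3} + \frac{z^{2}}{3}$ ($b{\left(u,z \right)} = \frac{z z + \left(5 + 5\right)}{3} = \frac{z^{2} + 10}{3} = \frac{10 + z^{2}}{3} = \frac{10}{3} + \frac{z^{2}}{3}$)
$r{\left(y,M \right)} = M \left(\frac{10}{3} + \frac{M^{2}}{12}\right)$ ($r{\left(y,M \right)} = \left(\frac{10}{3} + \frac{\left(\frac{M}{2}\right)^{2}}{3}\right) M = \left(\frac{10}{3} + \frac{\frac{1}{4} M^{2}}{3}\right) M = \left(\frac{10}{3} + \frac{M^{2}}{12}\right) M = M \left(\frac{10}{3} + \frac{M^{2}}{12}\right)$)
$\left(-29 - r{\left(-2,4 \right)}\right) \left(-51\right) = \left(-29 - \frac{1}{12} \cdot 4 \left(40 + 4^{2}\right)\right) \left(-51\right) = \left(-29 - \frac{1}{12} \cdot 4 \left(40 + 16\right)\right) \left(-51\right) = \left(-29 - \frac{1}{12} \cdot 4 \cdot 56\right) \left(-51\right) = \left(-29 - \frac{56}{3}\right) \left(-51\right) = \left(- \frac{143}{3}\right) \left(-51\right) = 2431$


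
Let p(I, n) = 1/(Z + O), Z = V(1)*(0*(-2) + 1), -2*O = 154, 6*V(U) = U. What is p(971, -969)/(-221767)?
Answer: 6/102234587 ≈ 5.8689e-8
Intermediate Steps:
V(U) = U/6
O = -77 (O = -½*154 = -77)
Z = ⅙ (Z = ((⅙)*1)*(0*(-2) + 1) = (0 + 1)/6 = (⅙)*1 = ⅙ ≈ 0.16667)
p(I, n) = -6/461 (p(I, n) = 1/(⅙ - 77) = 1/(-461/6) = -6/461)
p(971, -969)/(-221767) = -6/461/(-221767) = -6/461*(-1/221767) = 6/102234587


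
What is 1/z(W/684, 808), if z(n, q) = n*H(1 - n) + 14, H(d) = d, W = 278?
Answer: 116964/1665713 ≈ 0.070219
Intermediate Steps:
z(n, q) = 14 + n*(1 - n) (z(n, q) = n*(1 - n) + 14 = 14 + n*(1 - n))
1/z(W/684, 808) = 1/(14 - 278/684*(-1 + 278/684)) = 1/(14 - 278*(1/684)*(-1 + 278*(1/684))) = 1/(14 - 1*139/342*(-1 + 139/342)) = 1/(14 - 1*139/342*(-203/342)) = 1/(14 + 28217/116964) = 1/(1665713/116964) = 116964/1665713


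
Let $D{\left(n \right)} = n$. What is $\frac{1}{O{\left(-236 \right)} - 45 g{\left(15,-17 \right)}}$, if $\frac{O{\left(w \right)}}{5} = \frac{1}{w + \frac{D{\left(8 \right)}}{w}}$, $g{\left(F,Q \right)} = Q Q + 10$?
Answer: $- \frac{13926}{187374625} \approx -7.4322 \cdot 10^{-5}$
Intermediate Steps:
$g{\left(F,Q \right)} = 10 + Q^{2}$ ($g{\left(F,Q \right)} = Q^{2} + 10 = 10 + Q^{2}$)
$O{\left(w \right)} = \frac{5}{w + \frac{8}{w}}$
$\frac{1}{O{\left(-236 \right)} - 45 g{\left(15,-17 \right)}} = \frac{1}{5 \left(-236\right) \frac{1}{8 + \left(-236\right)^{2}} - 45 \left(10 + \left(-17\right)^{2}\right)} = \frac{1}{5 \left(-236\right) \frac{1}{8 + 55696} - 45 \left(10 + 289\right)} = \frac{1}{5 \left(-236\right) \frac{1}{55704} - 13455} = \frac{1}{- \frac{295}{13926} - 13455} = \frac{1}{- \frac{187374625}{13926}} = - \frac{13926}{187374625}$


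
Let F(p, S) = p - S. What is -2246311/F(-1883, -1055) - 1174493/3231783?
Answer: 806513024701/297324036 ≈ 2712.6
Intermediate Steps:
-2246311/F(-1883, -1055) - 1174493/3231783 = -2246311/(-1883 - 1*(-1055)) - 1174493/3231783 = -2246311/(-1883 + 1055) - 1174493*1/3231783 = -2246311/(-828) - 1174493/3231783 = -2246311*(-1/828) - 1174493/3231783 = 2246311/828 - 1174493/3231783 = 806513024701/297324036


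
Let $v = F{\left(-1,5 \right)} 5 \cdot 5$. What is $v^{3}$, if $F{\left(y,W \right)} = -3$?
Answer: $-421875$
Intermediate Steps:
$v = -75$ ($v = - 3 \cdot 5 \cdot 5 = \left(-3\right) 25 = -75$)
$v^{3} = \left(-75\right)^{3} = -421875$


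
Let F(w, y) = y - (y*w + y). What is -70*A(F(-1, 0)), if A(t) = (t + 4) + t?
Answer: -280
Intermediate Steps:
F(w, y) = -w*y (F(w, y) = y - (w*y + y) = y - (y + w*y) = y + (-y - w*y) = -w*y)
A(t) = 4 + 2*t (A(t) = (4 + t) + t = 4 + 2*t)
-70*A(F(-1, 0)) = -70*(4 + 2*(-1*(-1)*0)) = -70*(4 + 2*0) = -70*(4 + 0) = -70*4 = -280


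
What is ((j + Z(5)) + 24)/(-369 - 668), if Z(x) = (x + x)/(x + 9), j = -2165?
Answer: 14982/7259 ≈ 2.0639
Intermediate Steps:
Z(x) = 2*x/(9 + x) (Z(x) = (2*x)/(9 + x) = 2*x/(9 + x))
((j + Z(5)) + 24)/(-369 - 668) = ((-2165 + 2*5/(9 + 5)) + 24)/(-369 - 668) = ((-2165 + 2*5/14) + 24)/(-1037) = ((-2165 + 2*5*(1/14)) + 24)*(-1/1037) = ((-2165 + 5/7) + 24)*(-1/1037) = (-15150/7 + 24)*(-1/1037) = -14982/7*(-1/1037) = 14982/7259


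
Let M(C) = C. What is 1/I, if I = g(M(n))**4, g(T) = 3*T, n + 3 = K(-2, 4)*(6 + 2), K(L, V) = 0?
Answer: 1/6561 ≈ 0.00015242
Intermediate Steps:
n = -3 (n = -3 + 0*(6 + 2) = -3 + 0*8 = -3 + 0 = -3)
I = 6561 (I = (3*(-3))**4 = (-9)**4 = 6561)
1/I = 1/6561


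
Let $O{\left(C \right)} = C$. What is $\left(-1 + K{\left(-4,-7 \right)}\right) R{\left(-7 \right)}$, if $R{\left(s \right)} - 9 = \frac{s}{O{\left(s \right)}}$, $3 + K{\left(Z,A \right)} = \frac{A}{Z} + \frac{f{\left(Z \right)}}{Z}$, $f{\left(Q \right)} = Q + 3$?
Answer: $-20$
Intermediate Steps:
$f{\left(Q \right)} = 3 + Q$
$K{\left(Z,A \right)} = -3 + \frac{A}{Z} + \frac{3 + Z}{Z}$ ($K{\left(Z,A \right)} = -3 + \left(\frac{A}{Z} + \frac{3 + Z}{Z}\right) = -3 + \frac{A}{Z} + \frac{3 + Z}{Z}$)
$R{\left(s \right)} = 10$ ($R{\left(s \right)} = 9 + \frac{s}{s} = 9 + 1 = 10$)
$\left(-1 + K{\left(-4,-7 \right)}\right) R{\left(-7 \right)} = \left(-1 + \frac{3 - 7 - -8}{-4}\right) 10 = \left(-1 - \frac{3 - 7 + 8}{4}\right) 10 = \left(-1 - 1\right) 10 = \left(-2\right) 10 = -20$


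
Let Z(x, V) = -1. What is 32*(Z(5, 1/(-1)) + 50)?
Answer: 1568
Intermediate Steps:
32*(Z(5, 1/(-1)) + 50) = 32*(-1 + 50) = 32*49 = 1568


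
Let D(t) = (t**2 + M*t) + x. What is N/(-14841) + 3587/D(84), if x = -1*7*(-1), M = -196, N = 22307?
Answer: -15467222/8207073 ≈ -1.8846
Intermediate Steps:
x = 7 (x = -7*(-1) = 7)
D(t) = 7 + t**2 - 196*t (D(t) = (t**2 - 196*t) + 7 = 7 + t**2 - 196*t)
N/(-14841) + 3587/D(84) = 22307/(-14841) + 3587/(7 + 84**2 - 196*84) = 22307*(-1/14841) + 3587/(7 + 7056 - 16464) = -22307/14841 + 3587/(-9401) = -22307/14841 + 3587*(-1/9401) = -22307/14841 - 211/553 = -15467222/8207073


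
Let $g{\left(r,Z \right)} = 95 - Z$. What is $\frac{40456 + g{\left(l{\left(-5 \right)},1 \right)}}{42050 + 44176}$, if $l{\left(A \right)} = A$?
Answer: $\frac{20275}{43113} \approx 0.47028$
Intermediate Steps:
$\frac{40456 + g{\left(l{\left(-5 \right)},1 \right)}}{42050 + 44176} = \frac{40456 + \left(95 - 1\right)}{42050 + 44176} = \frac{40456 + \left(95 - 1\right)}{86226} = \left(40456 + 94\right) \frac{1}{86226} = 40550 \cdot \frac{1}{86226} = \frac{20275}{43113}$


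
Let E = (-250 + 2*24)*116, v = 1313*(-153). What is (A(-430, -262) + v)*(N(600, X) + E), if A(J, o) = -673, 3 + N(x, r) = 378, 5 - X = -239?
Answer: 4647415034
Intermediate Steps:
X = 244 (X = 5 - 1*(-239) = 5 + 239 = 244)
N(x, r) = 375 (N(x, r) = -3 + 378 = 375)
v = -200889
E = -23432 (E = (-250 + 48)*116 = -202*116 = -23432)
(A(-430, -262) + v)*(N(600, X) + E) = (-673 - 200889)*(375 - 23432) = -201562*(-23057) = 4647415034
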